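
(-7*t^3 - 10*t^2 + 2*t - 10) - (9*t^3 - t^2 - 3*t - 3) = -16*t^3 - 9*t^2 + 5*t - 7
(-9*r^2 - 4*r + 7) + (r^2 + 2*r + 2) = -8*r^2 - 2*r + 9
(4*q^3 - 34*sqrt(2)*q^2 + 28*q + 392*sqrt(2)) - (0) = 4*q^3 - 34*sqrt(2)*q^2 + 28*q + 392*sqrt(2)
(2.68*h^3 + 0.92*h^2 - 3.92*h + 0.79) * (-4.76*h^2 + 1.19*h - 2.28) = -12.7568*h^5 - 1.19*h^4 + 13.6436*h^3 - 10.5228*h^2 + 9.8777*h - 1.8012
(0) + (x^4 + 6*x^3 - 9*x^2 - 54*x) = x^4 + 6*x^3 - 9*x^2 - 54*x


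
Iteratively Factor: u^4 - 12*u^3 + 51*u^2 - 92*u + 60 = (u - 3)*(u^3 - 9*u^2 + 24*u - 20) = (u - 3)*(u - 2)*(u^2 - 7*u + 10) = (u - 3)*(u - 2)^2*(u - 5)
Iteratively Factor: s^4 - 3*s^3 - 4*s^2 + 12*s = (s - 3)*(s^3 - 4*s) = (s - 3)*(s + 2)*(s^2 - 2*s) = (s - 3)*(s - 2)*(s + 2)*(s)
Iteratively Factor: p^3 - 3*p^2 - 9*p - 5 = (p + 1)*(p^2 - 4*p - 5) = (p - 5)*(p + 1)*(p + 1)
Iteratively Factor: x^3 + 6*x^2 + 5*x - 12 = (x + 4)*(x^2 + 2*x - 3) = (x + 3)*(x + 4)*(x - 1)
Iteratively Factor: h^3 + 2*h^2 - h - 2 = (h + 2)*(h^2 - 1) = (h - 1)*(h + 2)*(h + 1)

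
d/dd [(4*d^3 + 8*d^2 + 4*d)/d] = 8*d + 8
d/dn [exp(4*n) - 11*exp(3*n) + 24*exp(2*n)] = (4*exp(2*n) - 33*exp(n) + 48)*exp(2*n)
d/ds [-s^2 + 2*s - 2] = 2 - 2*s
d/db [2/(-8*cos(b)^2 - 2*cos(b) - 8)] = -(8*cos(b) + 1)*sin(b)/(4*cos(b)^2 + cos(b) + 4)^2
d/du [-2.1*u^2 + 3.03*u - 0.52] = 3.03 - 4.2*u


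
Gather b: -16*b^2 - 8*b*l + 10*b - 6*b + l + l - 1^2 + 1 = -16*b^2 + b*(4 - 8*l) + 2*l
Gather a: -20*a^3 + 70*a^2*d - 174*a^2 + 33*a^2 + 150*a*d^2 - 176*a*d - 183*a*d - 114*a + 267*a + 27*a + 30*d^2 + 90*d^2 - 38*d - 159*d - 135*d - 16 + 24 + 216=-20*a^3 + a^2*(70*d - 141) + a*(150*d^2 - 359*d + 180) + 120*d^2 - 332*d + 224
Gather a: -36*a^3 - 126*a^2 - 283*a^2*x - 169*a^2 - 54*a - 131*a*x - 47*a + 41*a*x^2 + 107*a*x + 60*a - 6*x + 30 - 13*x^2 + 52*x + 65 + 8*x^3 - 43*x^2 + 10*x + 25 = -36*a^3 + a^2*(-283*x - 295) + a*(41*x^2 - 24*x - 41) + 8*x^3 - 56*x^2 + 56*x + 120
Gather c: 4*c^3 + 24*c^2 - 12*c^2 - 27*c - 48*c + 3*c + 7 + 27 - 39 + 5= 4*c^3 + 12*c^2 - 72*c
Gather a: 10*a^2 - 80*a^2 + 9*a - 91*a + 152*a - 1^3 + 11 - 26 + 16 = -70*a^2 + 70*a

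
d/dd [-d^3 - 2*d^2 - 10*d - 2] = -3*d^2 - 4*d - 10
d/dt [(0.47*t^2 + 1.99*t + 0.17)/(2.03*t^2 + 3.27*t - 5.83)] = (-2.5028*t^2 - 6.1704*t - 12.1576)/(4.1209*t^4 + 13.2762*t^3 - 12.9769*t^2 - 38.1282*t + 33.9889)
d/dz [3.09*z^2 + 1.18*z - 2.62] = 6.18*z + 1.18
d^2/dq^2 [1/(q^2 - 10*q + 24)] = 2*(-q^2 + 10*q + 4*(q - 5)^2 - 24)/(q^2 - 10*q + 24)^3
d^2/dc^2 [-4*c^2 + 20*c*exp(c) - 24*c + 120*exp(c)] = 20*c*exp(c) + 160*exp(c) - 8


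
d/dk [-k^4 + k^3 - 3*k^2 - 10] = k*(-4*k^2 + 3*k - 6)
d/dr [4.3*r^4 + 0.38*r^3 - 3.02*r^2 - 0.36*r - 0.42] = 17.2*r^3 + 1.14*r^2 - 6.04*r - 0.36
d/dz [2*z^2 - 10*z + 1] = 4*z - 10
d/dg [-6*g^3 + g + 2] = 1 - 18*g^2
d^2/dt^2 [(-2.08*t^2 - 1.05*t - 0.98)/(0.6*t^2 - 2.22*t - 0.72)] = (-8.88178419700125e-16*t^4 - 6.29712*t^3 - 7.50816*t^2 + 5.11056*t - 9.306288)/(0.216*t^6 - 2.3976*t^5 + 8.09352*t^4 - 5.186808*t^3 - 9.712224*t^2 - 3.452544*t - 0.373248)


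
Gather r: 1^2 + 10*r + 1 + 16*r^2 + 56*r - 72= 16*r^2 + 66*r - 70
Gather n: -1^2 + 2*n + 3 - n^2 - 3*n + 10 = -n^2 - n + 12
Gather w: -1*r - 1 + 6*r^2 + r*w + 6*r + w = 6*r^2 + 5*r + w*(r + 1) - 1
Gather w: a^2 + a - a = a^2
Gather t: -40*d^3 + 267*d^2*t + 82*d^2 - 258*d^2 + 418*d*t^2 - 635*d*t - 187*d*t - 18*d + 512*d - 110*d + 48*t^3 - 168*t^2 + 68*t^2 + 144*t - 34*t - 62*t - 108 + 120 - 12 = -40*d^3 - 176*d^2 + 384*d + 48*t^3 + t^2*(418*d - 100) + t*(267*d^2 - 822*d + 48)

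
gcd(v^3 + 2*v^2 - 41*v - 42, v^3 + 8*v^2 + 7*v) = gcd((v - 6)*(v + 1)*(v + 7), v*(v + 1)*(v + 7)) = v^2 + 8*v + 7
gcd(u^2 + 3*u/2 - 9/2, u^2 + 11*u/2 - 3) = 1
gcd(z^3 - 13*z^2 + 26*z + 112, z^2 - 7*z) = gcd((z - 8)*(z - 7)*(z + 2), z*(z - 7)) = z - 7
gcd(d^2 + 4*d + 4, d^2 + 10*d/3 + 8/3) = d + 2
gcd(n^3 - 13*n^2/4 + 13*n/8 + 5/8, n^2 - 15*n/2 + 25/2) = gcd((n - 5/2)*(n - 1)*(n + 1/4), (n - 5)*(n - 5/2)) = n - 5/2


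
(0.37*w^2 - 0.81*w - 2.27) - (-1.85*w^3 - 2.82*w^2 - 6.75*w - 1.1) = 1.85*w^3 + 3.19*w^2 + 5.94*w - 1.17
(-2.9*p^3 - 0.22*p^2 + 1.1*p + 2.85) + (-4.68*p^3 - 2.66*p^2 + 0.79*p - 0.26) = -7.58*p^3 - 2.88*p^2 + 1.89*p + 2.59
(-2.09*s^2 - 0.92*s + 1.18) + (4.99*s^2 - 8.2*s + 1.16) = 2.9*s^2 - 9.12*s + 2.34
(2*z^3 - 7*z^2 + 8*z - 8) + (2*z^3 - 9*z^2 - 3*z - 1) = 4*z^3 - 16*z^2 + 5*z - 9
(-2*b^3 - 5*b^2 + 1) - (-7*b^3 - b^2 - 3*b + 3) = 5*b^3 - 4*b^2 + 3*b - 2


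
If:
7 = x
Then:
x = 7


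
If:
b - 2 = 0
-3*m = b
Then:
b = 2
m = -2/3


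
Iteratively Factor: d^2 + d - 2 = (d + 2)*(d - 1)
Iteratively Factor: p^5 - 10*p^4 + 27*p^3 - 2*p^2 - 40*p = (p + 1)*(p^4 - 11*p^3 + 38*p^2 - 40*p) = p*(p + 1)*(p^3 - 11*p^2 + 38*p - 40) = p*(p - 2)*(p + 1)*(p^2 - 9*p + 20) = p*(p - 5)*(p - 2)*(p + 1)*(p - 4)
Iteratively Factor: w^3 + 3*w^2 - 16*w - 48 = (w + 3)*(w^2 - 16) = (w + 3)*(w + 4)*(w - 4)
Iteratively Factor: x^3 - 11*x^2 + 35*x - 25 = (x - 5)*(x^2 - 6*x + 5) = (x - 5)^2*(x - 1)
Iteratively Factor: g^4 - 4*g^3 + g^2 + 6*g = (g + 1)*(g^3 - 5*g^2 + 6*g) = g*(g + 1)*(g^2 - 5*g + 6) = g*(g - 3)*(g + 1)*(g - 2)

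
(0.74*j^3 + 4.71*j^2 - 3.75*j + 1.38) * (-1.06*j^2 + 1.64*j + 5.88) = -0.7844*j^5 - 3.779*j^4 + 16.0506*j^3 + 20.082*j^2 - 19.7868*j + 8.1144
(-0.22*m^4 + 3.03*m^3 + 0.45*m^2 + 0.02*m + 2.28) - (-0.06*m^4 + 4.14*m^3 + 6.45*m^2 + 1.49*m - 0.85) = -0.16*m^4 - 1.11*m^3 - 6.0*m^2 - 1.47*m + 3.13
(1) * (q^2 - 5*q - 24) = q^2 - 5*q - 24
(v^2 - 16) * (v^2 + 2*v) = v^4 + 2*v^3 - 16*v^2 - 32*v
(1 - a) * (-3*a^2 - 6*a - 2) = 3*a^3 + 3*a^2 - 4*a - 2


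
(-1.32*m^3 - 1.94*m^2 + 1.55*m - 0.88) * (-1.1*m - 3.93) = 1.452*m^4 + 7.3216*m^3 + 5.9192*m^2 - 5.1235*m + 3.4584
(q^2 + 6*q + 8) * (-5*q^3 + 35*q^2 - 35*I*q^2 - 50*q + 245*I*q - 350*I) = -5*q^5 + 5*q^4 - 35*I*q^4 + 120*q^3 + 35*I*q^3 - 20*q^2 + 840*I*q^2 - 400*q - 140*I*q - 2800*I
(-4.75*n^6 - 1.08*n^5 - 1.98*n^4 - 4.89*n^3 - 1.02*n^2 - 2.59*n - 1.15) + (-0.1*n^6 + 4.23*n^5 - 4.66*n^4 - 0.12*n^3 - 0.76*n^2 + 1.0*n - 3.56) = -4.85*n^6 + 3.15*n^5 - 6.64*n^4 - 5.01*n^3 - 1.78*n^2 - 1.59*n - 4.71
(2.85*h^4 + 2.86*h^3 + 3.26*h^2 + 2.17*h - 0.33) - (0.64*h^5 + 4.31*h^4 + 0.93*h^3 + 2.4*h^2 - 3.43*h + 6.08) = -0.64*h^5 - 1.46*h^4 + 1.93*h^3 + 0.86*h^2 + 5.6*h - 6.41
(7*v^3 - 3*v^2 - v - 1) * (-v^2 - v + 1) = -7*v^5 - 4*v^4 + 11*v^3 - v^2 - 1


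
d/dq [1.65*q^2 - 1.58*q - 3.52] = 3.3*q - 1.58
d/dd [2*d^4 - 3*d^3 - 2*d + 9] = 8*d^3 - 9*d^2 - 2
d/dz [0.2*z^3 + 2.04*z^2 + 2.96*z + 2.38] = 0.6*z^2 + 4.08*z + 2.96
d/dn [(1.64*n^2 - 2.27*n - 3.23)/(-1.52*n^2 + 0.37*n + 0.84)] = (-2.8436*n^2 - 7.064*n - 0.7117)/(2.3104*n^4 - 1.1248*n^3 - 2.4167*n^2 + 0.6216*n + 0.7056)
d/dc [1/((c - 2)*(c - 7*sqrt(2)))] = ((2 - c)*(c - 7*sqrt(2))^2 + (-c + 7*sqrt(2))*(c - 2)^2)/((c - 2)^3*(c - 7*sqrt(2))^3)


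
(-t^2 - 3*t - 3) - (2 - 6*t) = -t^2 + 3*t - 5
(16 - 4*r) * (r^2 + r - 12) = -4*r^3 + 12*r^2 + 64*r - 192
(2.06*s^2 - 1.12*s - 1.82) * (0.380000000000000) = 0.7828*s^2 - 0.4256*s - 0.6916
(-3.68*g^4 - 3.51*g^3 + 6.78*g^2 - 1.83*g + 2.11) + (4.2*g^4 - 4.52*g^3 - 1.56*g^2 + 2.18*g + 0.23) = 0.52*g^4 - 8.03*g^3 + 5.22*g^2 + 0.35*g + 2.34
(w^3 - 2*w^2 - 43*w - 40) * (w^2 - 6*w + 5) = w^5 - 8*w^4 - 26*w^3 + 208*w^2 + 25*w - 200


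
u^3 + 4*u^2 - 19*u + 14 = (u - 2)*(u - 1)*(u + 7)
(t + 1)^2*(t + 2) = t^3 + 4*t^2 + 5*t + 2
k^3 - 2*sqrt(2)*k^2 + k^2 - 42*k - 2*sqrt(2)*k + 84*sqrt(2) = (k - 6)*(k + 7)*(k - 2*sqrt(2))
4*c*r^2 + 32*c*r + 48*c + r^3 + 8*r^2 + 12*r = (4*c + r)*(r + 2)*(r + 6)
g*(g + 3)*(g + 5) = g^3 + 8*g^2 + 15*g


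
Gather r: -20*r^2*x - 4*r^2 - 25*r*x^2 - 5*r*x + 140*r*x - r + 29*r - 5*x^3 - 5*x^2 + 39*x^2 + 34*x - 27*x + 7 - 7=r^2*(-20*x - 4) + r*(-25*x^2 + 135*x + 28) - 5*x^3 + 34*x^2 + 7*x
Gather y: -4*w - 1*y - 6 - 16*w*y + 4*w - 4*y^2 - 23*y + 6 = -4*y^2 + y*(-16*w - 24)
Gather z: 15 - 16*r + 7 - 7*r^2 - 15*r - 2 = -7*r^2 - 31*r + 20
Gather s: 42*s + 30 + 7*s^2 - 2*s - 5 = 7*s^2 + 40*s + 25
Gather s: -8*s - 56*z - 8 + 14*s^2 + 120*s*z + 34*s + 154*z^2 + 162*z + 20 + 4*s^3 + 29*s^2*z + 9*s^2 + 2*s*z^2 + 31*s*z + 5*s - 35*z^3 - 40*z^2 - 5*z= 4*s^3 + s^2*(29*z + 23) + s*(2*z^2 + 151*z + 31) - 35*z^3 + 114*z^2 + 101*z + 12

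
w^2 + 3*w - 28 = (w - 4)*(w + 7)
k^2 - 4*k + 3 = (k - 3)*(k - 1)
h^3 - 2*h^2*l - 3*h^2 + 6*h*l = h*(h - 3)*(h - 2*l)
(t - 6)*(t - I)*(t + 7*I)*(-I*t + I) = -I*t^4 + 6*t^3 + 7*I*t^3 - 42*t^2 - 13*I*t^2 + 36*t + 49*I*t - 42*I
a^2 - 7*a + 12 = (a - 4)*(a - 3)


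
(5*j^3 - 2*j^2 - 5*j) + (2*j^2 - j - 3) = 5*j^3 - 6*j - 3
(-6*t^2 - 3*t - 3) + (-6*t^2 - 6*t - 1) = -12*t^2 - 9*t - 4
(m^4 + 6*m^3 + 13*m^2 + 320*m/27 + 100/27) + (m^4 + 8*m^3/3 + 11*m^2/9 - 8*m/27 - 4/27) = 2*m^4 + 26*m^3/3 + 128*m^2/9 + 104*m/9 + 32/9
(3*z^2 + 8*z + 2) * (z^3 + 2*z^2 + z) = 3*z^5 + 14*z^4 + 21*z^3 + 12*z^2 + 2*z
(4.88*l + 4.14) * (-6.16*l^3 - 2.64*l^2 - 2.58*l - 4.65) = -30.0608*l^4 - 38.3856*l^3 - 23.52*l^2 - 33.3732*l - 19.251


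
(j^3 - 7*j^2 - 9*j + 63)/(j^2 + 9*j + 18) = (j^2 - 10*j + 21)/(j + 6)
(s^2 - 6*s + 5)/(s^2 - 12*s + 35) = (s - 1)/(s - 7)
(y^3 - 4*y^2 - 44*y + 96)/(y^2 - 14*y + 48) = (y^2 + 4*y - 12)/(y - 6)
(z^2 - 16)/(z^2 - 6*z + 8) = (z + 4)/(z - 2)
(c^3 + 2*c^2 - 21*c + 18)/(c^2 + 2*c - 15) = (c^2 + 5*c - 6)/(c + 5)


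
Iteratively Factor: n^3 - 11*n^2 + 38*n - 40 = (n - 5)*(n^2 - 6*n + 8) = (n - 5)*(n - 2)*(n - 4)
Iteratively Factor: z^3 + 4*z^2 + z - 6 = (z + 2)*(z^2 + 2*z - 3) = (z + 2)*(z + 3)*(z - 1)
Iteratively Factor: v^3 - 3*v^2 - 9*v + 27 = (v - 3)*(v^2 - 9) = (v - 3)^2*(v + 3)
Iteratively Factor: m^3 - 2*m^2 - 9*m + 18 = (m - 3)*(m^2 + m - 6) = (m - 3)*(m + 3)*(m - 2)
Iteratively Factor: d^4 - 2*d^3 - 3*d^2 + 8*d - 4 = (d - 2)*(d^3 - 3*d + 2) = (d - 2)*(d - 1)*(d^2 + d - 2) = (d - 2)*(d - 1)^2*(d + 2)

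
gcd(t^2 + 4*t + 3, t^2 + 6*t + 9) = t + 3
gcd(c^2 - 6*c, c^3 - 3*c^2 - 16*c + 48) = 1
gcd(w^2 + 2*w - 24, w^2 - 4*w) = w - 4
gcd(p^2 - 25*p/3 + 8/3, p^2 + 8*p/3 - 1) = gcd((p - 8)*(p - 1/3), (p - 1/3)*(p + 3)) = p - 1/3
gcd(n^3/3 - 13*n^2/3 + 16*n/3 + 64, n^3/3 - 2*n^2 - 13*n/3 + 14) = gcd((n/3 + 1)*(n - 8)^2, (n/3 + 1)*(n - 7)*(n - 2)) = n + 3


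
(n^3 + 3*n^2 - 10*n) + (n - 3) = n^3 + 3*n^2 - 9*n - 3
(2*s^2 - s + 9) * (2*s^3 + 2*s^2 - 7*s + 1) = 4*s^5 + 2*s^4 + 2*s^3 + 27*s^2 - 64*s + 9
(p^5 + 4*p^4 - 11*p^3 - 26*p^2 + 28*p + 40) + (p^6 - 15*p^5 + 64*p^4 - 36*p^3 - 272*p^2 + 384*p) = p^6 - 14*p^5 + 68*p^4 - 47*p^3 - 298*p^2 + 412*p + 40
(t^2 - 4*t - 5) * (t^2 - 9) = t^4 - 4*t^3 - 14*t^2 + 36*t + 45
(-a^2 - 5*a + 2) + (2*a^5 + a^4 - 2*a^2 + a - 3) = 2*a^5 + a^4 - 3*a^2 - 4*a - 1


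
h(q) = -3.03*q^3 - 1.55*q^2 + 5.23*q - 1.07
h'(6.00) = -340.61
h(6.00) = -679.97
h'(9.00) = -758.96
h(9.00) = -2288.42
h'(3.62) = -125.11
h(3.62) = -146.19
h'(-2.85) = -59.77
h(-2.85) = 41.58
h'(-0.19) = 5.49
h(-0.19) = -2.10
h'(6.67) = -419.85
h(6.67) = -934.27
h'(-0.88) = 0.92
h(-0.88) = -4.81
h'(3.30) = -103.99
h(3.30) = -109.58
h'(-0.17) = 5.49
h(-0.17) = -1.99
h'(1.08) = -8.72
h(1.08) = -1.05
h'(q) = -9.09*q^2 - 3.1*q + 5.23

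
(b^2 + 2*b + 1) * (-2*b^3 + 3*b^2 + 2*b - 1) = -2*b^5 - b^4 + 6*b^3 + 6*b^2 - 1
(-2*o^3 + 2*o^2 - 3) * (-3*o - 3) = 6*o^4 - 6*o^2 + 9*o + 9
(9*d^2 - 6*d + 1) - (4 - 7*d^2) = 16*d^2 - 6*d - 3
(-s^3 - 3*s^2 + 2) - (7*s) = -s^3 - 3*s^2 - 7*s + 2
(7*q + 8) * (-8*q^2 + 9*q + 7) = -56*q^3 - q^2 + 121*q + 56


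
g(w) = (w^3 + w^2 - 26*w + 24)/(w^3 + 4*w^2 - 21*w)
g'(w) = (-3*w^2 - 8*w + 21)*(w^3 + w^2 - 26*w + 24)/(w^3 + 4*w^2 - 21*w)^2 + (3*w^2 + 2*w - 26)/(w^3 + 4*w^2 - 21*w)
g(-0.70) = 2.60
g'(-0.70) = 2.41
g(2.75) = 2.86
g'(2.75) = 9.76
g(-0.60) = 2.88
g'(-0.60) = 3.25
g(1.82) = 0.74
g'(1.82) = 0.79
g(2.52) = 1.66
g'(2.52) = 2.80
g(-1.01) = 2.07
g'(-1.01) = 1.19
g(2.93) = 9.05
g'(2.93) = 122.59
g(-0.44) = 3.58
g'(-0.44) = 5.98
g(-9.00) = 1.81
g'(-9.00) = 0.33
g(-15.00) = 1.27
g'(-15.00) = 0.03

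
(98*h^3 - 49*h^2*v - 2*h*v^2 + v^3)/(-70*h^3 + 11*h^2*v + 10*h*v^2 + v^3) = (-7*h + v)/(5*h + v)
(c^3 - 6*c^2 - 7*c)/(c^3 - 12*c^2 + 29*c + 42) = c/(c - 6)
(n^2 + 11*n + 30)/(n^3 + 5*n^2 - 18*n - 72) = (n + 5)/(n^2 - n - 12)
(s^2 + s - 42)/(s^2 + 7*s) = (s - 6)/s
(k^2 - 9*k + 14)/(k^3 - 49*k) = (k - 2)/(k*(k + 7))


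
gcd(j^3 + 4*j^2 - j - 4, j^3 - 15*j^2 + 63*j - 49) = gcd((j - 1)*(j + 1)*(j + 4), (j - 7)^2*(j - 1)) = j - 1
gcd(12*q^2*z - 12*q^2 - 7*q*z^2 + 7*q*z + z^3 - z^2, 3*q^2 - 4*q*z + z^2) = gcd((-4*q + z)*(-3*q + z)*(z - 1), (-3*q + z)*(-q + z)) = -3*q + z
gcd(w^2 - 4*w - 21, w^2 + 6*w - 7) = 1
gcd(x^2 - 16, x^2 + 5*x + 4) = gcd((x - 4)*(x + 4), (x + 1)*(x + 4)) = x + 4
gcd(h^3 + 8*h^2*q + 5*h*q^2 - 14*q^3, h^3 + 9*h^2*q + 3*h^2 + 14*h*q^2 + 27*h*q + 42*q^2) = h^2 + 9*h*q + 14*q^2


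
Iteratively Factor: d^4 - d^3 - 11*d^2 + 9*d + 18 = (d + 1)*(d^3 - 2*d^2 - 9*d + 18) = (d - 2)*(d + 1)*(d^2 - 9) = (d - 2)*(d + 1)*(d + 3)*(d - 3)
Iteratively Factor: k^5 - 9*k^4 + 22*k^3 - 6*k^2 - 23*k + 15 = (k + 1)*(k^4 - 10*k^3 + 32*k^2 - 38*k + 15) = (k - 5)*(k + 1)*(k^3 - 5*k^2 + 7*k - 3) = (k - 5)*(k - 3)*(k + 1)*(k^2 - 2*k + 1) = (k - 5)*(k - 3)*(k - 1)*(k + 1)*(k - 1)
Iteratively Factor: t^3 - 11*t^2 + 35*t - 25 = (t - 5)*(t^2 - 6*t + 5) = (t - 5)^2*(t - 1)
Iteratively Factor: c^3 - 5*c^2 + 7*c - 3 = (c - 3)*(c^2 - 2*c + 1) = (c - 3)*(c - 1)*(c - 1)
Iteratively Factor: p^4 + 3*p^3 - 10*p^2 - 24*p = (p + 4)*(p^3 - p^2 - 6*p) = p*(p + 4)*(p^2 - p - 6) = p*(p + 2)*(p + 4)*(p - 3)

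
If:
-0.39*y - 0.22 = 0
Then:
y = -0.56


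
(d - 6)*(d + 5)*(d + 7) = d^3 + 6*d^2 - 37*d - 210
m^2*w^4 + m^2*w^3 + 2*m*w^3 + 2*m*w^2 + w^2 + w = w*(w + 1)*(m*w + 1)^2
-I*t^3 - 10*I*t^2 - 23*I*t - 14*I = (t + 2)*(t + 7)*(-I*t - I)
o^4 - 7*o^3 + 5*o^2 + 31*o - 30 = (o - 5)*(o - 3)*(o - 1)*(o + 2)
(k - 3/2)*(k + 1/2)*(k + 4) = k^3 + 3*k^2 - 19*k/4 - 3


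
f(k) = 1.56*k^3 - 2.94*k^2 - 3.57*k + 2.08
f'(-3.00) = 56.19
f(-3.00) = -55.79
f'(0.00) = -3.57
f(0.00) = 2.08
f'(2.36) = 8.62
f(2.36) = -2.21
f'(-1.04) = 7.61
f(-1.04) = 0.86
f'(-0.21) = -2.13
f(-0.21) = 2.69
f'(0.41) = -5.19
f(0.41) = 0.23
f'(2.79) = 16.45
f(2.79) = 3.11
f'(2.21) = 6.29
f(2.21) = -3.33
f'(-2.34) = 35.82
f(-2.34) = -25.65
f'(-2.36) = 36.37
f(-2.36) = -26.37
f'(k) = 4.68*k^2 - 5.88*k - 3.57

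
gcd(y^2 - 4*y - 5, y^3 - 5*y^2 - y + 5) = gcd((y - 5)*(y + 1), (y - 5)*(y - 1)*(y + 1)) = y^2 - 4*y - 5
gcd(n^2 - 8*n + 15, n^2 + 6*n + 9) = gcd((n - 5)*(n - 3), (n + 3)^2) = 1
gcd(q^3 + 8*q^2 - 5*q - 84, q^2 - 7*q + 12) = q - 3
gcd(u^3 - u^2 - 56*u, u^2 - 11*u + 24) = u - 8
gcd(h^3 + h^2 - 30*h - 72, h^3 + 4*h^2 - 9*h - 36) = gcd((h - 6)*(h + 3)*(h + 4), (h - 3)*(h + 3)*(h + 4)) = h^2 + 7*h + 12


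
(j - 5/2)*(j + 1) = j^2 - 3*j/2 - 5/2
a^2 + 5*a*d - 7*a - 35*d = (a - 7)*(a + 5*d)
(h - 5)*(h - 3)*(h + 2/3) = h^3 - 22*h^2/3 + 29*h/3 + 10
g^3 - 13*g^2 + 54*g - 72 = (g - 6)*(g - 4)*(g - 3)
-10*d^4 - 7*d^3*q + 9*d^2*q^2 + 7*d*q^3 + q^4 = (-d + q)*(d + q)*(2*d + q)*(5*d + q)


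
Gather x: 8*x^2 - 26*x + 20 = 8*x^2 - 26*x + 20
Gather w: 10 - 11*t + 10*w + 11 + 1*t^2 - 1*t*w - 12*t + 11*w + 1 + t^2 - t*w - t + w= 2*t^2 - 24*t + w*(22 - 2*t) + 22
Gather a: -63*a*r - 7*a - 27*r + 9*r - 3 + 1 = a*(-63*r - 7) - 18*r - 2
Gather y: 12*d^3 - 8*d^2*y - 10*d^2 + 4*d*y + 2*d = 12*d^3 - 10*d^2 + 2*d + y*(-8*d^2 + 4*d)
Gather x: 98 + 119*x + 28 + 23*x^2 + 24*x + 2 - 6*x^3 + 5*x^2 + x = -6*x^3 + 28*x^2 + 144*x + 128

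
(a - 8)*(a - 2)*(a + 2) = a^3 - 8*a^2 - 4*a + 32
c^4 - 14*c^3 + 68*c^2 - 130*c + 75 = (c - 5)^2*(c - 3)*(c - 1)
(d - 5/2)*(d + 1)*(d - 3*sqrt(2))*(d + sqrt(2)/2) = d^4 - 5*sqrt(2)*d^3/2 - 3*d^3/2 - 11*d^2/2 + 15*sqrt(2)*d^2/4 + 9*d/2 + 25*sqrt(2)*d/4 + 15/2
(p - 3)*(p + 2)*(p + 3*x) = p^3 + 3*p^2*x - p^2 - 3*p*x - 6*p - 18*x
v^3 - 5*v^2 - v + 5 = (v - 5)*(v - 1)*(v + 1)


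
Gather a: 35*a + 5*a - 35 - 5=40*a - 40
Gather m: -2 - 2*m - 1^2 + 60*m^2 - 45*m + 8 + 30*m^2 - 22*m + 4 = 90*m^2 - 69*m + 9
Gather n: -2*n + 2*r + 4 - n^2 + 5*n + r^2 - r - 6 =-n^2 + 3*n + r^2 + r - 2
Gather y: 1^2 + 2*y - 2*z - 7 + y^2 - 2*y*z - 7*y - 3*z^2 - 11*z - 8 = y^2 + y*(-2*z - 5) - 3*z^2 - 13*z - 14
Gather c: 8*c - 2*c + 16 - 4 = 6*c + 12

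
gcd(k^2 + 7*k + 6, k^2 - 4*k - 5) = k + 1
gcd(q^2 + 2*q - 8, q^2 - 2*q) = q - 2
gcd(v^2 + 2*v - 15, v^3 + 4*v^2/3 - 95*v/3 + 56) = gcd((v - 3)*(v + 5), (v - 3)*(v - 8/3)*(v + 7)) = v - 3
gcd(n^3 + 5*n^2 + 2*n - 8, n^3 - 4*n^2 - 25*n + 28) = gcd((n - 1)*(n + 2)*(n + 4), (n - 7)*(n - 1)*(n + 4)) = n^2 + 3*n - 4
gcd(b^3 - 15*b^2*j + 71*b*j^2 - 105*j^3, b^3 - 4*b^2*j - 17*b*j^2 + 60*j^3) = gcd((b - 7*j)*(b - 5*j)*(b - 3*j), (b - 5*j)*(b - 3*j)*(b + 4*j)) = b^2 - 8*b*j + 15*j^2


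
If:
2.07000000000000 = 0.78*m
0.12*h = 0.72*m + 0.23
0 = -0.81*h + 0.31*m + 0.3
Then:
No Solution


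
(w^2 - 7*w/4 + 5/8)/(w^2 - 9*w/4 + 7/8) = (4*w - 5)/(4*w - 7)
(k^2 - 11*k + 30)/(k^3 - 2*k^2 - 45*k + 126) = (k - 5)/(k^2 + 4*k - 21)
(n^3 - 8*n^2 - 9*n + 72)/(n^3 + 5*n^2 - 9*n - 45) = (n - 8)/(n + 5)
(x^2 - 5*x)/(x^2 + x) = (x - 5)/(x + 1)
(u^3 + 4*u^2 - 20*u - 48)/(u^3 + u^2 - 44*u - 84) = (u - 4)/(u - 7)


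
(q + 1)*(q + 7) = q^2 + 8*q + 7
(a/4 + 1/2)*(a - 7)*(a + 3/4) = a^3/4 - 17*a^2/16 - 71*a/16 - 21/8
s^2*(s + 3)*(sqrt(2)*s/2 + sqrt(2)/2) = sqrt(2)*s^4/2 + 2*sqrt(2)*s^3 + 3*sqrt(2)*s^2/2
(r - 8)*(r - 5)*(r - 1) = r^3 - 14*r^2 + 53*r - 40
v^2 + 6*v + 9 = (v + 3)^2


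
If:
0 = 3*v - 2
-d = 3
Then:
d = -3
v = 2/3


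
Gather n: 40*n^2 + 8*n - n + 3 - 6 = 40*n^2 + 7*n - 3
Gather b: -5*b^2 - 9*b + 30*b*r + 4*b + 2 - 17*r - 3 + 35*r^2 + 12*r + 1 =-5*b^2 + b*(30*r - 5) + 35*r^2 - 5*r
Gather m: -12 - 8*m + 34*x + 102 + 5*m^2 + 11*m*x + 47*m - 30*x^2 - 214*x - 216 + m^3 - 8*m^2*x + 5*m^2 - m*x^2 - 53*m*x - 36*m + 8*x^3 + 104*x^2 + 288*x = m^3 + m^2*(10 - 8*x) + m*(-x^2 - 42*x + 3) + 8*x^3 + 74*x^2 + 108*x - 126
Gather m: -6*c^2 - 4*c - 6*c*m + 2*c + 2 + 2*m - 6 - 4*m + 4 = -6*c^2 - 2*c + m*(-6*c - 2)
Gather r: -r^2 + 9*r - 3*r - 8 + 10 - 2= -r^2 + 6*r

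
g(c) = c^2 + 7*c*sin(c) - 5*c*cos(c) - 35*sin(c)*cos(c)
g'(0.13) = -36.63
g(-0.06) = 2.42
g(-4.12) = -2.24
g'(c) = 5*c*sin(c) + 7*c*cos(c) + 2*c + 35*sin(c)^2 + 7*sin(c) - 35*cos(c)^2 - 5*cos(c)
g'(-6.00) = -93.09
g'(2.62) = -13.93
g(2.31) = 42.49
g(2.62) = 42.48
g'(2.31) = 14.03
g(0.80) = -15.62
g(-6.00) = 43.68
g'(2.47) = -0.54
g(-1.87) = 3.39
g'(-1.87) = 32.76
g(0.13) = -5.01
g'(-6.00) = -93.09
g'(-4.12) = 12.55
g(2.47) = 43.58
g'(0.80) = 10.93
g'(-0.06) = -40.68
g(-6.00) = 43.68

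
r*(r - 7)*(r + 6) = r^3 - r^2 - 42*r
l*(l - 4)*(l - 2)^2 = l^4 - 8*l^3 + 20*l^2 - 16*l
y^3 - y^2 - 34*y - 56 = (y - 7)*(y + 2)*(y + 4)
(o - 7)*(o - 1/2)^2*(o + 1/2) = o^4 - 15*o^3/2 + 13*o^2/4 + 15*o/8 - 7/8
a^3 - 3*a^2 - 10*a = a*(a - 5)*(a + 2)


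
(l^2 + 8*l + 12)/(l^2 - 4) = (l + 6)/(l - 2)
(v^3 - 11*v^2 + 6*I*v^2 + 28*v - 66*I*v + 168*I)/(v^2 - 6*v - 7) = (v^2 + v*(-4 + 6*I) - 24*I)/(v + 1)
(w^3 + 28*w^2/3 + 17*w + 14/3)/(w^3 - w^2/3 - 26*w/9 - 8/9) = 3*(w^2 + 9*w + 14)/(3*w^2 - 2*w - 8)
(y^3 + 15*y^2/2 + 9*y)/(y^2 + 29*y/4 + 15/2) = 2*y*(2*y + 3)/(4*y + 5)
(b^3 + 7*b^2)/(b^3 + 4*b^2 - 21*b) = b/(b - 3)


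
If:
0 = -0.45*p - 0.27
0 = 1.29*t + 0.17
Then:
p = -0.60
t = -0.13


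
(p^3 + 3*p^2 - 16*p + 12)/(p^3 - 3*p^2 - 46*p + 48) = (p - 2)/(p - 8)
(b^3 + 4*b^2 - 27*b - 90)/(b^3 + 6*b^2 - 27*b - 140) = (b^2 + 9*b + 18)/(b^2 + 11*b + 28)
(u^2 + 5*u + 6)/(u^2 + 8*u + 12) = (u + 3)/(u + 6)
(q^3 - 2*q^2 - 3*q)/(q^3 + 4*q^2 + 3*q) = (q - 3)/(q + 3)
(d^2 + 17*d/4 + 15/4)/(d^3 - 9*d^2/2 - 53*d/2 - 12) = (4*d + 5)/(2*(2*d^2 - 15*d - 8))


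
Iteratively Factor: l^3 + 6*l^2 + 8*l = (l + 2)*(l^2 + 4*l) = (l + 2)*(l + 4)*(l)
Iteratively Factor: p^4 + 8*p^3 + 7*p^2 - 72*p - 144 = (p + 4)*(p^3 + 4*p^2 - 9*p - 36) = (p + 4)^2*(p^2 - 9) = (p - 3)*(p + 4)^2*(p + 3)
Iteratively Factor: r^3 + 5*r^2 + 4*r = (r)*(r^2 + 5*r + 4) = r*(r + 1)*(r + 4)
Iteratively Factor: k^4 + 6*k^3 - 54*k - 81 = (k + 3)*(k^3 + 3*k^2 - 9*k - 27) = (k - 3)*(k + 3)*(k^2 + 6*k + 9) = (k - 3)*(k + 3)^2*(k + 3)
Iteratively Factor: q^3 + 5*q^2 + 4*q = (q + 1)*(q^2 + 4*q) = q*(q + 1)*(q + 4)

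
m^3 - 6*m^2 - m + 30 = (m - 5)*(m - 3)*(m + 2)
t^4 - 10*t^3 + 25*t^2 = t^2*(t - 5)^2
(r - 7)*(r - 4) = r^2 - 11*r + 28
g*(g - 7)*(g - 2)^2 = g^4 - 11*g^3 + 32*g^2 - 28*g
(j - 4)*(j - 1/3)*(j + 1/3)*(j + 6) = j^4 + 2*j^3 - 217*j^2/9 - 2*j/9 + 8/3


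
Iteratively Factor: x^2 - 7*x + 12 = (x - 4)*(x - 3)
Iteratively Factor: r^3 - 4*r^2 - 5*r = (r)*(r^2 - 4*r - 5) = r*(r - 5)*(r + 1)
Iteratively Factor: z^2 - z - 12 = (z + 3)*(z - 4)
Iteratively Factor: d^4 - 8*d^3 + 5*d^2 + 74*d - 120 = (d - 5)*(d^3 - 3*d^2 - 10*d + 24) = (d - 5)*(d - 2)*(d^2 - d - 12) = (d - 5)*(d - 4)*(d - 2)*(d + 3)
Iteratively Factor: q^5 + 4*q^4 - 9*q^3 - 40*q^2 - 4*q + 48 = (q + 2)*(q^4 + 2*q^3 - 13*q^2 - 14*q + 24) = (q + 2)*(q + 4)*(q^3 - 2*q^2 - 5*q + 6) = (q - 3)*(q + 2)*(q + 4)*(q^2 + q - 2) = (q - 3)*(q - 1)*(q + 2)*(q + 4)*(q + 2)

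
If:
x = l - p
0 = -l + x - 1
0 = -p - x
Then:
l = 0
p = -1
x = 1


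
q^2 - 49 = (q - 7)*(q + 7)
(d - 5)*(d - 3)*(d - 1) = d^3 - 9*d^2 + 23*d - 15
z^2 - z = z*(z - 1)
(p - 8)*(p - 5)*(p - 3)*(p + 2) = p^4 - 14*p^3 + 47*p^2 + 38*p - 240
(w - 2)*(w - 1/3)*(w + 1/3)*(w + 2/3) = w^4 - 4*w^3/3 - 13*w^2/9 + 4*w/27 + 4/27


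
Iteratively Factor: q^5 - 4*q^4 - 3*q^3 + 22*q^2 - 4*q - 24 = (q - 2)*(q^4 - 2*q^3 - 7*q^2 + 8*q + 12) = (q - 2)*(q + 1)*(q^3 - 3*q^2 - 4*q + 12) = (q - 2)^2*(q + 1)*(q^2 - q - 6) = (q - 2)^2*(q + 1)*(q + 2)*(q - 3)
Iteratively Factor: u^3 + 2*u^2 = (u)*(u^2 + 2*u) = u*(u + 2)*(u)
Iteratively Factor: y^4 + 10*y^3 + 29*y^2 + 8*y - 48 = (y + 3)*(y^3 + 7*y^2 + 8*y - 16) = (y - 1)*(y + 3)*(y^2 + 8*y + 16) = (y - 1)*(y + 3)*(y + 4)*(y + 4)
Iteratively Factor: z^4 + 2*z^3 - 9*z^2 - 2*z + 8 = (z + 1)*(z^3 + z^2 - 10*z + 8) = (z - 2)*(z + 1)*(z^2 + 3*z - 4) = (z - 2)*(z + 1)*(z + 4)*(z - 1)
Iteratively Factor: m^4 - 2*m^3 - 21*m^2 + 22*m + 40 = (m - 2)*(m^3 - 21*m - 20) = (m - 2)*(m + 1)*(m^2 - m - 20) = (m - 2)*(m + 1)*(m + 4)*(m - 5)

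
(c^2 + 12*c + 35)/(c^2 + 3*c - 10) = (c + 7)/(c - 2)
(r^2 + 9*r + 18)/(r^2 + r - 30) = (r + 3)/(r - 5)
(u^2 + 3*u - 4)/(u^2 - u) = (u + 4)/u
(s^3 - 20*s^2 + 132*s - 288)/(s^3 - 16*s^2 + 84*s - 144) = (s - 8)/(s - 4)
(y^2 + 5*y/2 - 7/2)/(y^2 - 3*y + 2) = (y + 7/2)/(y - 2)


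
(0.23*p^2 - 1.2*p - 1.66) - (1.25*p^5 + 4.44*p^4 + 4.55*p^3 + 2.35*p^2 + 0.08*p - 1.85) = -1.25*p^5 - 4.44*p^4 - 4.55*p^3 - 2.12*p^2 - 1.28*p + 0.19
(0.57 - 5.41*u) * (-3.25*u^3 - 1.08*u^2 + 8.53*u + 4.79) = 17.5825*u^4 + 3.9903*u^3 - 46.7629*u^2 - 21.0518*u + 2.7303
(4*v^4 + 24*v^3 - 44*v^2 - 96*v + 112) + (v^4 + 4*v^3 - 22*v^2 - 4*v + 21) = 5*v^4 + 28*v^3 - 66*v^2 - 100*v + 133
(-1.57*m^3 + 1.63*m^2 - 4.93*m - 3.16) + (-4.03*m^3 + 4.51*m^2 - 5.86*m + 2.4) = -5.6*m^3 + 6.14*m^2 - 10.79*m - 0.76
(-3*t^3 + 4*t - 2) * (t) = -3*t^4 + 4*t^2 - 2*t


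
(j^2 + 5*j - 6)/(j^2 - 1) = (j + 6)/(j + 1)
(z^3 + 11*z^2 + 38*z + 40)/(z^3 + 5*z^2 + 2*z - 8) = (z + 5)/(z - 1)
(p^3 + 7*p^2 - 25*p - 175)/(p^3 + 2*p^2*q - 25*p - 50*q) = (p + 7)/(p + 2*q)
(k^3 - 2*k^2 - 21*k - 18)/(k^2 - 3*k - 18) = k + 1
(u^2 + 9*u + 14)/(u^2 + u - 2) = (u + 7)/(u - 1)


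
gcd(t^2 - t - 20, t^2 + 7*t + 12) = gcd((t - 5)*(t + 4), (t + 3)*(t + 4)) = t + 4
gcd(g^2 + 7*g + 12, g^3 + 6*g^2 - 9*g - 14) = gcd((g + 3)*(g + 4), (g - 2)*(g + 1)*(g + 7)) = 1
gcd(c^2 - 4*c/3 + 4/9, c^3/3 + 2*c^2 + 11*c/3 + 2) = 1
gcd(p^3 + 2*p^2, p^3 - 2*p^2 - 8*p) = p^2 + 2*p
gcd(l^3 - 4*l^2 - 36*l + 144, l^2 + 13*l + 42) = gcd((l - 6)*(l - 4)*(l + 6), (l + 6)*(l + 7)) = l + 6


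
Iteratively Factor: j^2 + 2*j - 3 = (j - 1)*(j + 3)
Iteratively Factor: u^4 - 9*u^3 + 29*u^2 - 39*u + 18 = (u - 3)*(u^3 - 6*u^2 + 11*u - 6) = (u - 3)*(u - 1)*(u^2 - 5*u + 6) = (u - 3)^2*(u - 1)*(u - 2)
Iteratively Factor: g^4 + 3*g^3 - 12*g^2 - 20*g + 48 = (g - 2)*(g^3 + 5*g^2 - 2*g - 24) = (g - 2)^2*(g^2 + 7*g + 12) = (g - 2)^2*(g + 3)*(g + 4)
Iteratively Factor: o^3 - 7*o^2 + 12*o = (o - 3)*(o^2 - 4*o) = o*(o - 3)*(o - 4)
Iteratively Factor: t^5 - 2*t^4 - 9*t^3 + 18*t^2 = (t + 3)*(t^4 - 5*t^3 + 6*t^2) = (t - 2)*(t + 3)*(t^3 - 3*t^2) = (t - 3)*(t - 2)*(t + 3)*(t^2) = t*(t - 3)*(t - 2)*(t + 3)*(t)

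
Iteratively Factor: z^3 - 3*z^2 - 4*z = (z - 4)*(z^2 + z) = z*(z - 4)*(z + 1)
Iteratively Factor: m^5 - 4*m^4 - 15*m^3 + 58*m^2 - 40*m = (m - 2)*(m^4 - 2*m^3 - 19*m^2 + 20*m) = m*(m - 2)*(m^3 - 2*m^2 - 19*m + 20) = m*(m - 2)*(m - 1)*(m^2 - m - 20) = m*(m - 5)*(m - 2)*(m - 1)*(m + 4)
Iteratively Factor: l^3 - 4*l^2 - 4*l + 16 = (l - 2)*(l^2 - 2*l - 8) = (l - 2)*(l + 2)*(l - 4)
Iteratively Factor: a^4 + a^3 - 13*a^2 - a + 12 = (a + 4)*(a^3 - 3*a^2 - a + 3) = (a + 1)*(a + 4)*(a^2 - 4*a + 3) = (a - 1)*(a + 1)*(a + 4)*(a - 3)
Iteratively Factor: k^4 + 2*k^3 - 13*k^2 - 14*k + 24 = (k - 3)*(k^3 + 5*k^2 + 2*k - 8) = (k - 3)*(k + 4)*(k^2 + k - 2) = (k - 3)*(k + 2)*(k + 4)*(k - 1)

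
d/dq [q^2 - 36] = 2*q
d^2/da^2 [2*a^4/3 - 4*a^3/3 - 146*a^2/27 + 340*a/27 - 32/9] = 8*a^2 - 8*a - 292/27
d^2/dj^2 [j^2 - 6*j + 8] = 2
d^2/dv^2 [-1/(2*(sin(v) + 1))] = (sin(v) - 2)/(2*(sin(v) + 1)^2)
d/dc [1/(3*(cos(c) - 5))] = sin(c)/(3*(cos(c) - 5)^2)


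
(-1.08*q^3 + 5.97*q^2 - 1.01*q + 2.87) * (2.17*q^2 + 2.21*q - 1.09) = -2.3436*q^5 + 10.5681*q^4 + 12.1792*q^3 - 2.5115*q^2 + 7.4436*q - 3.1283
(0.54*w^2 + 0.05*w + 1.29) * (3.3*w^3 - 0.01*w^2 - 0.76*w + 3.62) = 1.782*w^5 + 0.1596*w^4 + 3.8461*w^3 + 1.9039*w^2 - 0.7994*w + 4.6698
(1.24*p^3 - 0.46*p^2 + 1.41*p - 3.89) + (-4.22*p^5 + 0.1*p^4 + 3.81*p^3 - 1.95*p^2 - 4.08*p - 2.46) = -4.22*p^5 + 0.1*p^4 + 5.05*p^3 - 2.41*p^2 - 2.67*p - 6.35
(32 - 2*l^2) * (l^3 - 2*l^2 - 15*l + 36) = -2*l^5 + 4*l^4 + 62*l^3 - 136*l^2 - 480*l + 1152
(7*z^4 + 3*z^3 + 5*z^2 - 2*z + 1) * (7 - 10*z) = -70*z^5 + 19*z^4 - 29*z^3 + 55*z^2 - 24*z + 7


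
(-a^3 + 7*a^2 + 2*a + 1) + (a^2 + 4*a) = -a^3 + 8*a^2 + 6*a + 1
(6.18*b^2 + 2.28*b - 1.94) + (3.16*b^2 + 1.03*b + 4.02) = 9.34*b^2 + 3.31*b + 2.08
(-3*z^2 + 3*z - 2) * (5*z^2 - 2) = -15*z^4 + 15*z^3 - 4*z^2 - 6*z + 4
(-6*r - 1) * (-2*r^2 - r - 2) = 12*r^3 + 8*r^2 + 13*r + 2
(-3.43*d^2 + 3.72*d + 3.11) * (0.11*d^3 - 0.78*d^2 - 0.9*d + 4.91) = -0.3773*d^5 + 3.0846*d^4 + 0.5275*d^3 - 22.6151*d^2 + 15.4662*d + 15.2701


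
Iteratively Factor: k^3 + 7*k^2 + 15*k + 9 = (k + 1)*(k^2 + 6*k + 9) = (k + 1)*(k + 3)*(k + 3)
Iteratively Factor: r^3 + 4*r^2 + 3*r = (r + 1)*(r^2 + 3*r) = r*(r + 1)*(r + 3)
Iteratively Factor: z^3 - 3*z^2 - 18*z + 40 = (z - 5)*(z^2 + 2*z - 8) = (z - 5)*(z + 4)*(z - 2)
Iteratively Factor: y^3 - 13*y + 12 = (y + 4)*(y^2 - 4*y + 3) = (y - 3)*(y + 4)*(y - 1)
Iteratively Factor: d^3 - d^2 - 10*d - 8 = (d + 1)*(d^2 - 2*d - 8) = (d - 4)*(d + 1)*(d + 2)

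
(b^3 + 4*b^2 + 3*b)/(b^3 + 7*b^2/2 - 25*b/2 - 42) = 2*b*(b + 1)/(2*b^2 + b - 28)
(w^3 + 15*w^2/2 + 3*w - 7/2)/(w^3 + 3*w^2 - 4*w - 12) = (2*w^3 + 15*w^2 + 6*w - 7)/(2*(w^3 + 3*w^2 - 4*w - 12))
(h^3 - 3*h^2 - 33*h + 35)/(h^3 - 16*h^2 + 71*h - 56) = (h + 5)/(h - 8)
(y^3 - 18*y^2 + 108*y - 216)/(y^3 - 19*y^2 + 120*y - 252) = (y - 6)/(y - 7)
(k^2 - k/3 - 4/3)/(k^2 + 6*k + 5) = (k - 4/3)/(k + 5)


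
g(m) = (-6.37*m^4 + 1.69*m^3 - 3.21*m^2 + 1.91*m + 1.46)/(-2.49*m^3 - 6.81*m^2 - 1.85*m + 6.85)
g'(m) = (7.47*m^2 + 13.62*m + 1.85)*(-6.37*m^4 + 1.69*m^3 - 3.21*m^2 + 1.91*m + 1.46)/(-2.49*m^3 - 6.81*m^2 - 1.85*m + 6.85)^2 + (-25.48*m^3 + 5.07*m^2 - 6.42*m + 1.91)/(-2.49*m^3 - 6.81*m^2 - 1.85*m + 6.85) = (15.8613*m^6 + 86.7594*m^5 + 15.8517*m^4 - 171.2792*m^3 + 64.5813*m^2 - 24.0918*m + 15.7845)/(6.2001*m^6 + 33.9138*m^5 + 55.5891*m^4 - 8.916*m^3 - 89.8745*m^2 - 25.345*m + 46.9225)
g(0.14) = 0.26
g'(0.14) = 0.32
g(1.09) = 1.09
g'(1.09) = 0.64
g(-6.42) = -28.75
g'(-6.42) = 1.52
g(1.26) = 1.23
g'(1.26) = 0.98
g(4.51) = 6.88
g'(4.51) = 2.12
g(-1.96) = -39.61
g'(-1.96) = 23.91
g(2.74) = 3.40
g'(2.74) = 1.77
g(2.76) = 3.43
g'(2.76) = 1.78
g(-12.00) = -40.43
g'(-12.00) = 2.35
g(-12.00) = -40.43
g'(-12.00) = 2.35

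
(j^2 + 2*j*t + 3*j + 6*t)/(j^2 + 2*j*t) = (j + 3)/j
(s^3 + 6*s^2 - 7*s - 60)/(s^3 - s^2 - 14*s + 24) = (s + 5)/(s - 2)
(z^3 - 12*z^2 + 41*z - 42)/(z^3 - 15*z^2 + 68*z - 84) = (z - 3)/(z - 6)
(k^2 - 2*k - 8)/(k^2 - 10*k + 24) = (k + 2)/(k - 6)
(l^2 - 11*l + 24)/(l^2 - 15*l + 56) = (l - 3)/(l - 7)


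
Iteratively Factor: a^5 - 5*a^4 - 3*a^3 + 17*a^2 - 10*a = (a - 1)*(a^4 - 4*a^3 - 7*a^2 + 10*a) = a*(a - 1)*(a^3 - 4*a^2 - 7*a + 10) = a*(a - 1)*(a + 2)*(a^2 - 6*a + 5) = a*(a - 1)^2*(a + 2)*(a - 5)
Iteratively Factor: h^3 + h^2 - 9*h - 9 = (h - 3)*(h^2 + 4*h + 3) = (h - 3)*(h + 3)*(h + 1)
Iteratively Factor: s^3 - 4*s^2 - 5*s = (s + 1)*(s^2 - 5*s) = s*(s + 1)*(s - 5)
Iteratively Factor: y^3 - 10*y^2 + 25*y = (y)*(y^2 - 10*y + 25) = y*(y - 5)*(y - 5)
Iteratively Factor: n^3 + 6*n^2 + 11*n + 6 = (n + 1)*(n^2 + 5*n + 6) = (n + 1)*(n + 3)*(n + 2)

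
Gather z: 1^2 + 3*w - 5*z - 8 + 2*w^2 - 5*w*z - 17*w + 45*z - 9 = 2*w^2 - 14*w + z*(40 - 5*w) - 16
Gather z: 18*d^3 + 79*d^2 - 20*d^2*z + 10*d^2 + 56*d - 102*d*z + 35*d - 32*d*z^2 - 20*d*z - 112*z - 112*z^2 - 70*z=18*d^3 + 89*d^2 + 91*d + z^2*(-32*d - 112) + z*(-20*d^2 - 122*d - 182)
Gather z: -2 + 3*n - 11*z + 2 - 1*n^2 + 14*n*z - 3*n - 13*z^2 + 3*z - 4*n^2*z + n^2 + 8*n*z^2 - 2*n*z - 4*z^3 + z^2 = -4*z^3 + z^2*(8*n - 12) + z*(-4*n^2 + 12*n - 8)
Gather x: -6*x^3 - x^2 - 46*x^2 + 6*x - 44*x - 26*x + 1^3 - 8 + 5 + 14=-6*x^3 - 47*x^2 - 64*x + 12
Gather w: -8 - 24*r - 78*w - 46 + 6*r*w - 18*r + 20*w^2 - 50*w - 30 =-42*r + 20*w^2 + w*(6*r - 128) - 84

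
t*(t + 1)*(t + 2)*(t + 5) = t^4 + 8*t^3 + 17*t^2 + 10*t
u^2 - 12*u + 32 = (u - 8)*(u - 4)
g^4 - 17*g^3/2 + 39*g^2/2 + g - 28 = (g - 4)*(g - 7/2)*(g - 2)*(g + 1)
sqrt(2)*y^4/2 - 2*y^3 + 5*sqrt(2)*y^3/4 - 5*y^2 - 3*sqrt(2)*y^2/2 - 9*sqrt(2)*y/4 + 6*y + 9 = (y - 3/2)*(y + 3)*(y - 2*sqrt(2))*(sqrt(2)*y/2 + sqrt(2)/2)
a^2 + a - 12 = (a - 3)*(a + 4)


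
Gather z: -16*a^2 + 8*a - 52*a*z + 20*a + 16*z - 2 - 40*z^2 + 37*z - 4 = -16*a^2 + 28*a - 40*z^2 + z*(53 - 52*a) - 6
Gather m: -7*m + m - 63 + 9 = -6*m - 54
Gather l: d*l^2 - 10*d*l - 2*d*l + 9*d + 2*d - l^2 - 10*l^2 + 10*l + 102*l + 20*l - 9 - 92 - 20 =11*d + l^2*(d - 11) + l*(132 - 12*d) - 121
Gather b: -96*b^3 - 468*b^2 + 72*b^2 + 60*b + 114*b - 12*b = -96*b^3 - 396*b^2 + 162*b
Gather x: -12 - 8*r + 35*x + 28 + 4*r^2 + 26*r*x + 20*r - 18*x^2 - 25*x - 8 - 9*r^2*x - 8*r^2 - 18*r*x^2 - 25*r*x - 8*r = -4*r^2 + 4*r + x^2*(-18*r - 18) + x*(-9*r^2 + r + 10) + 8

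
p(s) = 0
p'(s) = 0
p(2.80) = 0.00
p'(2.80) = 0.00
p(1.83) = 0.00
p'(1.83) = 0.00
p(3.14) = 0.00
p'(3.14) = 0.00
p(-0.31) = 0.00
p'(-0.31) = 0.00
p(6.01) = 0.00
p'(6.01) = 0.00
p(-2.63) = 0.00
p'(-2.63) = 0.00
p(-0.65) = 0.00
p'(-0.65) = 0.00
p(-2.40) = 0.00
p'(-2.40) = 0.00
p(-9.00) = 0.00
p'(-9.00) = 0.00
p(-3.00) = 0.00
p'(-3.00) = 0.00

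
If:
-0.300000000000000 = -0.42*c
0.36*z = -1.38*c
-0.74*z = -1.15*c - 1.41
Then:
No Solution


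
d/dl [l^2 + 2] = 2*l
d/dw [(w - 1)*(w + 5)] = 2*w + 4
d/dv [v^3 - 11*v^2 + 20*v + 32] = 3*v^2 - 22*v + 20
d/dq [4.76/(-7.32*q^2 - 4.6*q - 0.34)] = (69.6864*q + 21.896)/(7.32*q^2 + 4.6*q + 0.34)^2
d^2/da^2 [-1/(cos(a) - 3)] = (cos(a)^2 + 3*cos(a) - 2)/(cos(a) - 3)^3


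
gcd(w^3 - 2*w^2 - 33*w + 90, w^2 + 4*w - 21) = w - 3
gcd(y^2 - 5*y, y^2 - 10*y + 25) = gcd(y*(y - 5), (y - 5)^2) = y - 5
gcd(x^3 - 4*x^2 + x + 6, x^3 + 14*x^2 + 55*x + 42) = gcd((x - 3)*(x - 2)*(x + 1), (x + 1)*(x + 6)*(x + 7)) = x + 1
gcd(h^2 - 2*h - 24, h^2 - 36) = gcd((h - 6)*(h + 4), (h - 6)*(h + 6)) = h - 6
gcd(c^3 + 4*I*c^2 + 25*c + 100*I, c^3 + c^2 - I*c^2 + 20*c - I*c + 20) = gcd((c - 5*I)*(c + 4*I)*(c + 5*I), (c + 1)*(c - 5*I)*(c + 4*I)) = c^2 - I*c + 20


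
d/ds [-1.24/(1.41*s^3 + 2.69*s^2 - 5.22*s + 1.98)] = (5.2452*s^2 + 6.6712*s - 6.4728)/(1.41*s^3 + 2.69*s^2 - 5.22*s + 1.98)^2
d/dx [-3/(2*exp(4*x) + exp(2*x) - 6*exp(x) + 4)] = 6*(4*exp(3*x) + exp(x) - 3)*exp(x)/(2*exp(4*x) + exp(2*x) - 6*exp(x) + 4)^2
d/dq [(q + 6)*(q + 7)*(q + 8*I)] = 3*q^2 + q*(26 + 16*I) + 42 + 104*I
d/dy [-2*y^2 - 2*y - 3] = -4*y - 2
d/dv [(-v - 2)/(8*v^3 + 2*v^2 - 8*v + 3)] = (-8*v^3 - 2*v^2 + 8*v + 4*(v + 2)*(6*v^2 + v - 2) - 3)/(8*v^3 + 2*v^2 - 8*v + 3)^2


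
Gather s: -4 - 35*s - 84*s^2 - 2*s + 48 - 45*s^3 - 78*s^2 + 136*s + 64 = -45*s^3 - 162*s^2 + 99*s + 108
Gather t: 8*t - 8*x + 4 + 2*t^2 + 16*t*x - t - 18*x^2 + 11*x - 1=2*t^2 + t*(16*x + 7) - 18*x^2 + 3*x + 3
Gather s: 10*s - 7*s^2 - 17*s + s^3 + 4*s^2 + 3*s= s^3 - 3*s^2 - 4*s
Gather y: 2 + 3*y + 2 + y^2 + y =y^2 + 4*y + 4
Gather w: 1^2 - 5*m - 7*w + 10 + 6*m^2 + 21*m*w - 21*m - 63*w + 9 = 6*m^2 - 26*m + w*(21*m - 70) + 20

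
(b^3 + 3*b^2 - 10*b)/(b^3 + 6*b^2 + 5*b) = (b - 2)/(b + 1)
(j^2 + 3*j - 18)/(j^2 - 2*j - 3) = (j + 6)/(j + 1)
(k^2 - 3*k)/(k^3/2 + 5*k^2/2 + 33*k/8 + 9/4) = 8*k*(k - 3)/(4*k^3 + 20*k^2 + 33*k + 18)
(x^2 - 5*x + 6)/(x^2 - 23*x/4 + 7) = 4*(x^2 - 5*x + 6)/(4*x^2 - 23*x + 28)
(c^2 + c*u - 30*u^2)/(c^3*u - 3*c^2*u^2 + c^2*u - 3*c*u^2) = (c^2 + c*u - 30*u^2)/(c*u*(c^2 - 3*c*u + c - 3*u))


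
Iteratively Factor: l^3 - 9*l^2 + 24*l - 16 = (l - 1)*(l^2 - 8*l + 16) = (l - 4)*(l - 1)*(l - 4)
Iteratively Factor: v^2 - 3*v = (v - 3)*(v)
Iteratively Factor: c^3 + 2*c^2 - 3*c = (c - 1)*(c^2 + 3*c) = c*(c - 1)*(c + 3)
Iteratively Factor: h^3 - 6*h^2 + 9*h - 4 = (h - 1)*(h^2 - 5*h + 4) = (h - 1)^2*(h - 4)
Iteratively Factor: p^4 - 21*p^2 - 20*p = (p + 4)*(p^3 - 4*p^2 - 5*p) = (p - 5)*(p + 4)*(p^2 + p) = p*(p - 5)*(p + 4)*(p + 1)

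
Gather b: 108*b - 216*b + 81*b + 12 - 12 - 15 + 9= -27*b - 6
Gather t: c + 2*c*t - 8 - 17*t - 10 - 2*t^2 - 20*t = c - 2*t^2 + t*(2*c - 37) - 18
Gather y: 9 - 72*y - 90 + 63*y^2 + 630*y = 63*y^2 + 558*y - 81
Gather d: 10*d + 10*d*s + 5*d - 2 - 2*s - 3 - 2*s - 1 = d*(10*s + 15) - 4*s - 6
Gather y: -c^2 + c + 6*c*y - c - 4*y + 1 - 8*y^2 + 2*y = -c^2 - 8*y^2 + y*(6*c - 2) + 1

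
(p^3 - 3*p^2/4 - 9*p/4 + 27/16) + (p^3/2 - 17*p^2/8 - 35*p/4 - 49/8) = 3*p^3/2 - 23*p^2/8 - 11*p - 71/16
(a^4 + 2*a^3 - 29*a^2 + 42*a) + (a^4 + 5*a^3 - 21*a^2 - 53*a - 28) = 2*a^4 + 7*a^3 - 50*a^2 - 11*a - 28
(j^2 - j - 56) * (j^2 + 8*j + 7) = j^4 + 7*j^3 - 57*j^2 - 455*j - 392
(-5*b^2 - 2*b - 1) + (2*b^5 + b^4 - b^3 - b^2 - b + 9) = 2*b^5 + b^4 - b^3 - 6*b^2 - 3*b + 8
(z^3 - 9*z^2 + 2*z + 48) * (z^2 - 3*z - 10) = z^5 - 12*z^4 + 19*z^3 + 132*z^2 - 164*z - 480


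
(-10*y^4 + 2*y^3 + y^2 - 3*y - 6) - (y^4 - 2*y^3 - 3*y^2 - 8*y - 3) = -11*y^4 + 4*y^3 + 4*y^2 + 5*y - 3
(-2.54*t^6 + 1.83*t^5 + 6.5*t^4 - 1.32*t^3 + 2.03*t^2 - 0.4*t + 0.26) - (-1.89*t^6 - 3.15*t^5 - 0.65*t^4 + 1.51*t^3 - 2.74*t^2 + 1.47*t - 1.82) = -0.65*t^6 + 4.98*t^5 + 7.15*t^4 - 2.83*t^3 + 4.77*t^2 - 1.87*t + 2.08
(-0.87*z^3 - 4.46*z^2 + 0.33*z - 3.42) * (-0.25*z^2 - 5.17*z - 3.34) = 0.2175*z^5 + 5.6129*z^4 + 25.8815*z^3 + 14.0453*z^2 + 16.5792*z + 11.4228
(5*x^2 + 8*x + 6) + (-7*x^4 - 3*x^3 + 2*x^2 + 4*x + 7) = -7*x^4 - 3*x^3 + 7*x^2 + 12*x + 13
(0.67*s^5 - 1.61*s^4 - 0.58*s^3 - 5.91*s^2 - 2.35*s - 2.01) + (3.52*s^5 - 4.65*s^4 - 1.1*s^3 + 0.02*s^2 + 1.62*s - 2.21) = 4.19*s^5 - 6.26*s^4 - 1.68*s^3 - 5.89*s^2 - 0.73*s - 4.22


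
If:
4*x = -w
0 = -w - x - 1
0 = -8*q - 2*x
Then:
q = -1/12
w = -4/3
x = 1/3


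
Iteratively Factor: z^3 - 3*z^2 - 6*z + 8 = (z - 1)*(z^2 - 2*z - 8) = (z - 1)*(z + 2)*(z - 4)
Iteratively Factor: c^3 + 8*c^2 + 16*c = (c + 4)*(c^2 + 4*c) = (c + 4)^2*(c)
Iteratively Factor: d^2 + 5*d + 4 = (d + 1)*(d + 4)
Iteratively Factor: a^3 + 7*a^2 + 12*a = (a + 3)*(a^2 + 4*a) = a*(a + 3)*(a + 4)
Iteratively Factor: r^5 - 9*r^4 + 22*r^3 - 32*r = (r - 4)*(r^4 - 5*r^3 + 2*r^2 + 8*r) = (r - 4)^2*(r^3 - r^2 - 2*r) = (r - 4)^2*(r + 1)*(r^2 - 2*r) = (r - 4)^2*(r - 2)*(r + 1)*(r)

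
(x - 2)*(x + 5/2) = x^2 + x/2 - 5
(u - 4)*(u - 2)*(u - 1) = u^3 - 7*u^2 + 14*u - 8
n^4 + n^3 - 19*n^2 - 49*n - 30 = (n - 5)*(n + 1)*(n + 2)*(n + 3)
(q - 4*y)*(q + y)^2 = q^3 - 2*q^2*y - 7*q*y^2 - 4*y^3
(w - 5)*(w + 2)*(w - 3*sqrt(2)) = w^3 - 3*sqrt(2)*w^2 - 3*w^2 - 10*w + 9*sqrt(2)*w + 30*sqrt(2)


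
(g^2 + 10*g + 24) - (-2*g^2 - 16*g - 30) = 3*g^2 + 26*g + 54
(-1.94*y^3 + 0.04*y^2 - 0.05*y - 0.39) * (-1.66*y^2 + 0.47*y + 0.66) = 3.2204*y^5 - 0.9782*y^4 - 1.1786*y^3 + 0.6503*y^2 - 0.2163*y - 0.2574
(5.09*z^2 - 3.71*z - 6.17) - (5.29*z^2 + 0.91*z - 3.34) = -0.2*z^2 - 4.62*z - 2.83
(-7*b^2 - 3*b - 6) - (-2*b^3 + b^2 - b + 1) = 2*b^3 - 8*b^2 - 2*b - 7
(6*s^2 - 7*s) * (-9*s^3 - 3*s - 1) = -54*s^5 + 63*s^4 - 18*s^3 + 15*s^2 + 7*s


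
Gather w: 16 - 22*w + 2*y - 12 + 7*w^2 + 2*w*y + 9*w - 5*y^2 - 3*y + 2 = 7*w^2 + w*(2*y - 13) - 5*y^2 - y + 6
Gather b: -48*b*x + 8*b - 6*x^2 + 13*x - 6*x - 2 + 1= b*(8 - 48*x) - 6*x^2 + 7*x - 1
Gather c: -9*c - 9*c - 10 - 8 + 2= -18*c - 16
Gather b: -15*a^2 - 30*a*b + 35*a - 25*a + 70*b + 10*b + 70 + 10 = -15*a^2 + 10*a + b*(80 - 30*a) + 80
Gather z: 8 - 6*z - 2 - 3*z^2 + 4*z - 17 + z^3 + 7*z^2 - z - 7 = z^3 + 4*z^2 - 3*z - 18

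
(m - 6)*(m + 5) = m^2 - m - 30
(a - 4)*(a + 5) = a^2 + a - 20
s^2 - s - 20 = (s - 5)*(s + 4)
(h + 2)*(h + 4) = h^2 + 6*h + 8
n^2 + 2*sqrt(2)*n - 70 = (n - 5*sqrt(2))*(n + 7*sqrt(2))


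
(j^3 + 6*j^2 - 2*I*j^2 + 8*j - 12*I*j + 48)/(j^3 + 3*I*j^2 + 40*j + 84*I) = (j^2 + j*(6 - 4*I) - 24*I)/(j^2 + I*j + 42)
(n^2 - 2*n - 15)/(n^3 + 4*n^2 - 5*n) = (n^2 - 2*n - 15)/(n*(n^2 + 4*n - 5))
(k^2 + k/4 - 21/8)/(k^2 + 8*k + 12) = (k^2 + k/4 - 21/8)/(k^2 + 8*k + 12)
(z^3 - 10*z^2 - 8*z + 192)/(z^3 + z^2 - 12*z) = (z^2 - 14*z + 48)/(z*(z - 3))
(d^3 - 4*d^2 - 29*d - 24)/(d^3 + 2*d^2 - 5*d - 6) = (d - 8)/(d - 2)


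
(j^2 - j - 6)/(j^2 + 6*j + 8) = (j - 3)/(j + 4)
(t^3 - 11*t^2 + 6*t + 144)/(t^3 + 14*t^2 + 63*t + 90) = (t^2 - 14*t + 48)/(t^2 + 11*t + 30)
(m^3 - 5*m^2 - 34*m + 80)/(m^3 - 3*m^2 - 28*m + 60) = (m - 8)/(m - 6)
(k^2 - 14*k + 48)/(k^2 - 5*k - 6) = (k - 8)/(k + 1)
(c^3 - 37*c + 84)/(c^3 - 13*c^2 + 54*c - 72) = (c + 7)/(c - 6)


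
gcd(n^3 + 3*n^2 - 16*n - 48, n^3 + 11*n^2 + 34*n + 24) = n + 4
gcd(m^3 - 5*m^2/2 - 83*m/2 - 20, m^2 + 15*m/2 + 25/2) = m + 5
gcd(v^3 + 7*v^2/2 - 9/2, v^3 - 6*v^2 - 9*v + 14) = v - 1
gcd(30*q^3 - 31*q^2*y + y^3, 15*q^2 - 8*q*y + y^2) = -5*q + y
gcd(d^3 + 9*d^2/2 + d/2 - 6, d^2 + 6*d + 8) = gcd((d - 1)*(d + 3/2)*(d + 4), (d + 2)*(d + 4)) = d + 4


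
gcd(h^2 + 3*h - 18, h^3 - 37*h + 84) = h - 3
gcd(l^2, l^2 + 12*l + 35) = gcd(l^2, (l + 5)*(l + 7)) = 1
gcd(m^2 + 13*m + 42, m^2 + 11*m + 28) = m + 7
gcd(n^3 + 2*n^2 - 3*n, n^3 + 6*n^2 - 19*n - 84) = n + 3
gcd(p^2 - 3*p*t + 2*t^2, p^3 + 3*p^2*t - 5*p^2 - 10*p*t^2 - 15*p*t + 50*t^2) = p - 2*t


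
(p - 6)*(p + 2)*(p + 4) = p^3 - 28*p - 48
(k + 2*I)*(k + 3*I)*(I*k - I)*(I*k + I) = -k^4 - 5*I*k^3 + 7*k^2 + 5*I*k - 6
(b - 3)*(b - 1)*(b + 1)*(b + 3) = b^4 - 10*b^2 + 9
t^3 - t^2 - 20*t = t*(t - 5)*(t + 4)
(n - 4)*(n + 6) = n^2 + 2*n - 24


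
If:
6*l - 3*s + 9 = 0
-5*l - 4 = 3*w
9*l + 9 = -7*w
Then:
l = -1/8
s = 11/4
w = -9/8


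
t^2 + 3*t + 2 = (t + 1)*(t + 2)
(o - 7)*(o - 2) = o^2 - 9*o + 14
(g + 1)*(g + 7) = g^2 + 8*g + 7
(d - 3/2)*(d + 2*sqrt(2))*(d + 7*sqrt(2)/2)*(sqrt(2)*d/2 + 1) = sqrt(2)*d^4/2 - 3*sqrt(2)*d^3/4 + 13*d^3/2 - 39*d^2/4 + 25*sqrt(2)*d^2/2 - 75*sqrt(2)*d/4 + 14*d - 21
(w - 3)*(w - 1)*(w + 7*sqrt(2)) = w^3 - 4*w^2 + 7*sqrt(2)*w^2 - 28*sqrt(2)*w + 3*w + 21*sqrt(2)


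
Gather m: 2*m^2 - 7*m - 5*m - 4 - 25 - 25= 2*m^2 - 12*m - 54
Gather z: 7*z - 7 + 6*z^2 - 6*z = 6*z^2 + z - 7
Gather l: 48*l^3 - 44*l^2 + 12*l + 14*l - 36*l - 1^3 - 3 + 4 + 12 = 48*l^3 - 44*l^2 - 10*l + 12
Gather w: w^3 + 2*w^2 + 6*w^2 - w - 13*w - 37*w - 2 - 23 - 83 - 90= w^3 + 8*w^2 - 51*w - 198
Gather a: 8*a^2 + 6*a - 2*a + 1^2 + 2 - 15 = 8*a^2 + 4*a - 12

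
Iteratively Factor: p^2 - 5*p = (p)*(p - 5)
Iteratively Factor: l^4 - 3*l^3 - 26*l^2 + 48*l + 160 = (l + 4)*(l^3 - 7*l^2 + 2*l + 40) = (l - 5)*(l + 4)*(l^2 - 2*l - 8) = (l - 5)*(l - 4)*(l + 4)*(l + 2)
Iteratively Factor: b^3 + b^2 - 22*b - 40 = (b + 2)*(b^2 - b - 20) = (b - 5)*(b + 2)*(b + 4)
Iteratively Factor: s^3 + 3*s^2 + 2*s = (s)*(s^2 + 3*s + 2) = s*(s + 1)*(s + 2)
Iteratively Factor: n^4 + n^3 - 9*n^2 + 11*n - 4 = (n - 1)*(n^3 + 2*n^2 - 7*n + 4) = (n - 1)^2*(n^2 + 3*n - 4) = (n - 1)^2*(n + 4)*(n - 1)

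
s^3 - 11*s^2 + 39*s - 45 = (s - 5)*(s - 3)^2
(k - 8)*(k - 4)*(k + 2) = k^3 - 10*k^2 + 8*k + 64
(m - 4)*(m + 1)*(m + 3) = m^3 - 13*m - 12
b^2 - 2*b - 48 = (b - 8)*(b + 6)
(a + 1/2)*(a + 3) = a^2 + 7*a/2 + 3/2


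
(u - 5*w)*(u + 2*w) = u^2 - 3*u*w - 10*w^2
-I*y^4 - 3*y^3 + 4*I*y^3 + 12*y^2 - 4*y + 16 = (y - 4)*(y - 2*I)^2*(-I*y + 1)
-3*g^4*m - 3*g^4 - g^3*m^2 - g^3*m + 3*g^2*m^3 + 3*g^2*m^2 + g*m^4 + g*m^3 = (-g + m)*(g + m)*(3*g + m)*(g*m + g)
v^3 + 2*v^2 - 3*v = v*(v - 1)*(v + 3)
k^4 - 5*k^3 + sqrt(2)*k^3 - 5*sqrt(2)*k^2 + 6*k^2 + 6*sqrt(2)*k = k*(k - 3)*(k - 2)*(k + sqrt(2))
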